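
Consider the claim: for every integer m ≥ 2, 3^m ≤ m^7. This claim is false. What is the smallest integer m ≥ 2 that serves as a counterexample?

m = 19

Check each integer m ≥ 2 in order until 3^m > m^7.
For m = 2, 3, 4, 5, …, 16, 17, 18 the conclusion holds.
m = 19: 3^m = 1162261467 and m^7 = 893871739, so 1162261467 > 893871739.
Thus m = 19 disproves the claim, and no smaller m works.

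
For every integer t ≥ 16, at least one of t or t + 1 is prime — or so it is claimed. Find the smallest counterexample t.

A counterexample is any integer t ≥ 16 such that t, t + 1 are both composite; we check each in order.
For t = 16, 17, 18, 19 the conclusion holds.
t = 20: 20 = 2 × 10; 21 = 3 × 7 — both composite.
Hence t = 20 is a counterexample.

t = 20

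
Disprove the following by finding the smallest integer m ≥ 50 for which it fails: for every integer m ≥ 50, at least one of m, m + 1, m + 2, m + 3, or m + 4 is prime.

m = 54

The first 4 eligible values, up to m = 53, all satisfy the conclusion.
m = 54: 54 = 2 × 27; 55 = 5 × 11; 56 = 2 × 28; 57 = 3 × 19; 58 = 2 × 29 — all composite.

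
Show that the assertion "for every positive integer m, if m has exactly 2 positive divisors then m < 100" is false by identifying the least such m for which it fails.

m = 101

For m = 2, 3, 5, 7, …, 83, 89, 97 the conclusion holds.
m = 101: τ(101) = 2; 101 ≥ 100.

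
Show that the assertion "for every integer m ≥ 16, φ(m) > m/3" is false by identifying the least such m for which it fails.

For m = 16, 17 the conclusion holds.
m = 18: φ(18) = 6 and 18/3 = 6, so φ(18) ≤ 18/3.
So m = 18 is the smallest counterexample.

m = 18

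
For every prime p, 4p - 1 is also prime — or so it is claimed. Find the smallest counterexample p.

p = 2: 4p - 1 = 7, prime.
p = 3: 4p - 1 = 11, prime.
p = 5: 4p - 1 = 19, prime.
p = 7: 4p - 1 = 27 = 3 × 9, not prime.

p = 7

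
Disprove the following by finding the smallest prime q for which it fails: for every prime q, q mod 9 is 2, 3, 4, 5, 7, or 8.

q = 19

q = 2: 2 mod 9 = 2.
q = 3: 3 mod 9 = 3.
q = 5: 5 mod 9 = 5.
q = 7: 7 mod 9 = 7.
q = 11: 11 mod 9 = 2.
q = 13: 13 mod 9 = 4.
q = 17: 17 mod 9 = 8.
q = 19: 19 mod 9 = 1 — not in {2, 3, 4, 5, 7, 8}.
Thus q = 19 disproves the claim, and no smaller q works.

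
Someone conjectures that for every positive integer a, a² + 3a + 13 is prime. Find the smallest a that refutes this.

a = 9

a = 1: a² + 3a + 13 = 17, prime.
a = 2: a² + 3a + 13 = 23, prime.
a = 3: a² + 3a + 13 = 31, prime.
a = 4: a² + 3a + 13 = 41, prime.
a = 5: a² + 3a + 13 = 53, prime.
a = 6: a² + 3a + 13 = 67, prime.
a = 7: a² + 3a + 13 = 83, prime.
a = 8: a² + 3a + 13 = 101, prime.
a = 9: a² + 3a + 13 = 121 = 11 × 11, composite.
Hence a = 9 is a counterexample.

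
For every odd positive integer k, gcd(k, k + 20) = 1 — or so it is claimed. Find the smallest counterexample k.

k = 5

A counterexample is any odd positive integer k such that gcd(k, k + 20) > 1; we check each in order.
k = 1: gcd(1, 21) = 1.
k = 3: gcd(3, 23) = 1.
k = 5: gcd(5, 25) = 5.
Thus k = 5 disproves the claim, and no smaller k works.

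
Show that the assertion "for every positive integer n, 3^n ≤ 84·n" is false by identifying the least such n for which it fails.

n = 6

We need the least positive integer n for which 3^n > 84·n.
n = 1: 3^n = 3 and 84·n = 84, so 3 ≤ 84.
n = 2: 3^n = 9 and 84·n = 168, so 9 ≤ 168.
n = 3: 3^n = 27 and 84·n = 252, so 27 ≤ 252.
n = 4: 3^n = 81 and 84·n = 336, so 81 ≤ 336.
n = 5: 3^n = 243 and 84·n = 420, so 243 ≤ 420.
n = 6: 3^n = 729 and 84·n = 504, so 729 > 504.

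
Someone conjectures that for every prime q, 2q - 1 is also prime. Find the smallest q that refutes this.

A counterexample is any prime q such that 2q - 1 is not prime; we check each in order.
For q = 2, 3 the conclusion holds.
q = 5: 2q - 1 = 9 = 3 × 3, not prime.

q = 5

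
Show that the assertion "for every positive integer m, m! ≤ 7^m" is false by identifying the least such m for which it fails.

A counterexample is any positive integer m such that m! > 7^m; we check each in order.
For m = 1, 2, 3, 4, …, 14, 15, 16 the conclusion holds.
m = 17: m! = 355687428096000 and 7^m = 232630513987207, so 355687428096000 > 232630513987207.

m = 17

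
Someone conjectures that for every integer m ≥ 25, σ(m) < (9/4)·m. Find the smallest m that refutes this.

m = 30

For m = 25, 26, 27, 28, 29 the conclusion holds.
m = 30: σ(30) = 72; 72 ≥ 135/2.
Thus m = 30 disproves the claim, and no smaller m works.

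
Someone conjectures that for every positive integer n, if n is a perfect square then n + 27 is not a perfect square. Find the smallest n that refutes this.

n = 9

A counterexample is any positive integer n such that n is a perfect square but n + 27 is a perfect square; we check each in order.
For n = 1, 4 the conclusion holds.
n = 9: 9 = 3² and 9 + 27 = 36 = 6².
Thus n = 9 disproves the claim, and no smaller n works.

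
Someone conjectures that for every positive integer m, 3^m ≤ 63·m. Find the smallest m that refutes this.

We need the least positive integer m for which 3^m > 63·m.
The first 5 eligible values, up to m = 5, all satisfy the conclusion.
m = 6: 3^m = 729 and 63·m = 378, so 729 > 378.

m = 6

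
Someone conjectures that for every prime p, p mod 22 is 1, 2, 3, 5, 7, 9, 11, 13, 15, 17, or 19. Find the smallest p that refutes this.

p = 43

The first 13 eligible values, up to p = 41, all satisfy the conclusion.
p = 43: 43 mod 22 = 21 — not in {1, 2, 3, 5, 7, 9, 11, 13, 15, 17, 19}.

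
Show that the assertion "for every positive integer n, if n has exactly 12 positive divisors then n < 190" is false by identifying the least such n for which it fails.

Check each positive integer n in order until n has exactly 12 positive divisors but the claim fails.
The first 12 eligible values, up to n = 160, all satisfy the conclusion.
n = 198: τ(198) = 12; 198 ≥ 190.
So n = 198 is the smallest counterexample.

n = 198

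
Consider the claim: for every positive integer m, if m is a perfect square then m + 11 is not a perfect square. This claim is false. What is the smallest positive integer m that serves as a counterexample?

m = 25

We need the least positive integer m for which m is a perfect square but m + 11 is a perfect square.
The first 4 eligible values, up to m = 16, all satisfy the conclusion.
m = 25: 25 = 5² and 25 + 11 = 36 = 6².
Thus m = 25 disproves the claim, and no smaller m works.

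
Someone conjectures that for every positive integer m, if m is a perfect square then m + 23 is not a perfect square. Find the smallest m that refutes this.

m = 121

A counterexample is any positive integer m such that m is a perfect square but m + 23 is a perfect square; we check each in order.
For m = 1, 4, 9, 16, 25, 36, 49, 64, 81, 100 the conclusion holds.
m = 121: 121 = 11² and 121 + 23 = 144 = 12².
So m = 121 is the smallest counterexample.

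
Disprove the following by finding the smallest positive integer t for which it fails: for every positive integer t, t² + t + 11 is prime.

A counterexample is any positive integer t such that t² + t + 11 is not prime; we check each in order.
The first 9 eligible values, up to t = 9, all satisfy the conclusion.
t = 10: t² + t + 11 = 121 = 11 × 11, composite.
Hence t = 10 is a counterexample.

t = 10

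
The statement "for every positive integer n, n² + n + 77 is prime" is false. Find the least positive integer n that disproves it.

n = 6

For n = 1, 2, 3, 4, 5 the conclusion holds.
n = 6: n² + n + 77 = 119 = 7 × 17, composite.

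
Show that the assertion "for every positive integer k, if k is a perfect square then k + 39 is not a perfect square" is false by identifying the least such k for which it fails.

A counterexample is any positive integer k such that k is a perfect square but k + 39 is a perfect square; we check each in order.
k = 1: 1 + 39 = 40, not a perfect square.
k = 4: 4 + 39 = 43, not a perfect square.
k = 9: 9 + 39 = 48, not a perfect square.
k = 16: 16 + 39 = 55, not a perfect square.
k = 25: 25 = 5² and 25 + 39 = 64 = 8².

k = 25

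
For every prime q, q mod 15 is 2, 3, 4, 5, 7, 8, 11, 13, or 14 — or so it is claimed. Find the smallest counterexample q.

A counterexample is any prime q such that the claim fails; we check each in order.
For q = 2, 3, 5, 7, 11, 13, 17, 19, 23, 29 the conclusion holds.
q = 31: 31 mod 15 = 1 — not in {2, 3, 4, 5, 7, 8, 11, 13, 14}.

q = 31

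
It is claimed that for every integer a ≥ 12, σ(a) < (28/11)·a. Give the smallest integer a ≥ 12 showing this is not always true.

a = 48

The first 36 eligible values, up to a = 47, all satisfy the conclusion.
a = 48: σ(48) = 124; 124 ≥ 1344/11.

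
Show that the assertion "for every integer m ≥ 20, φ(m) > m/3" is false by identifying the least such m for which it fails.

A counterexample is any integer m ≥ 20 such that the claim fails; we check each in order.
m = 20: φ(20) = 8 and 20/3 = 20/3, so φ(20) > 20/3.
m = 21: φ(21) = 12 and 21/3 = 7, so φ(21) > 21/3.
m = 22: φ(22) = 10 and 22/3 = 22/3, so φ(22) > 22/3.
m = 23: φ(23) = 22 and 23/3 = 23/3, so φ(23) > 23/3.
m = 24: φ(24) = 8 and 24/3 = 8, so φ(24) ≤ 24/3.

m = 24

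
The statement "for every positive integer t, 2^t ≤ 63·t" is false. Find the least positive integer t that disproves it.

t = 10

A counterexample is any positive integer t such that 2^t > 63·t; we check each in order.
For t = 1, 2, 3, 4, 5, 6, 7, 8, 9 the conclusion holds.
t = 10: 2^t = 1024 and 63·t = 630, so 1024 > 630.
Thus t = 10 disproves the claim, and no smaller t works.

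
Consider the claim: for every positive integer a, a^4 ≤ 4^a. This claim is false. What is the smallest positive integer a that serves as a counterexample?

Check each positive integer a in order until a^4 > 4^a.
a = 1: a^4 = 1 and 4^a = 4, so 1 ≤ 4.
a = 2: a^4 = 16 and 4^a = 16, so 16 ≤ 16.
a = 3: a^4 = 81 and 4^a = 64, so 81 > 64.
So a = 3 is the smallest counterexample.

a = 3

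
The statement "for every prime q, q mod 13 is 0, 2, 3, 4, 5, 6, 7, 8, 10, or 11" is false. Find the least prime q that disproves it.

We need the least prime q for which the claim fails.
For q = 2, 3, 5, 7, …, 41, 43, 47 the conclusion holds.
q = 53: 53 mod 13 = 1 — not in {0, 2, 3, 4, 5, 6, 7, 8, 10, 11}.
Hence q = 53 is a counterexample.

q = 53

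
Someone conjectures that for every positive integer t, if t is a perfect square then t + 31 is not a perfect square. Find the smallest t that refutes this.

t = 225

Check each positive integer t in order until t is a perfect square but t + 31 is a perfect square.
For t = 1, 4, 9, 16, …, 144, 169, 196 the conclusion holds.
t = 225: 225 = 15² and 225 + 31 = 256 = 16².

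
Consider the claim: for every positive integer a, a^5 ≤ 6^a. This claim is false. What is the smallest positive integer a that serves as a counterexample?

a = 3

Check each positive integer a in order until a^5 > 6^a.
a = 1: a^5 = 1 and 6^a = 6, so 1 ≤ 6.
a = 2: a^5 = 32 and 6^a = 36, so 32 ≤ 36.
a = 3: a^5 = 243 and 6^a = 216, so 243 > 216.
Hence a = 3 is a counterexample.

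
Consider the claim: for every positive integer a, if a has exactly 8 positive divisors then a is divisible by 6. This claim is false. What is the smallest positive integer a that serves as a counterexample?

Check each positive integer a in order until a has exactly 8 positive divisors but a is not divisible by 6.
a = 24: τ(24) = 8; 24 mod 6 = 0.
a = 30: τ(30) = 8; 30 mod 6 = 0.
a = 40: τ(40) = 8; 40 mod 6 = 4.

a = 40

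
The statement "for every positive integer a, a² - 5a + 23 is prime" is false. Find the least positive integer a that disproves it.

a = 19

We need the least positive integer a for which a² - 5a + 23 is not prime.
For a = 1, 2, 3, 4, …, 16, 17, 18 the conclusion holds.
a = 19: a² - 5a + 23 = 289 = 17 × 17, composite.
Hence a = 19 is a counterexample.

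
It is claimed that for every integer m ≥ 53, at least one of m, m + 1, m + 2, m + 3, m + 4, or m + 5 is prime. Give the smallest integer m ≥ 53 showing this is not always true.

m = 90

A counterexample is any integer m ≥ 53 such that m, m + 1, m + 2, m + 3, m + 4, m + 5 are all composite; we check each in order.
For m = 53, 54, 55, 56, …, 87, 88, 89 the conclusion holds.
m = 90: 90 = 2 × 45; 91 = 7 × 13; 92 = 2 × 46; 93 = 3 × 31; 94 = 2 × 47; 95 = 5 × 19 — all composite.
Thus m = 90 disproves the claim, and no smaller m works.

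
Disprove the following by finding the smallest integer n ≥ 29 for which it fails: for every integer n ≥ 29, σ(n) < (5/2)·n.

We need the least integer n ≥ 29 for which the claim fails.
For n = 29, 30, 31, 32, 33, 34, 35 the conclusion holds.
n = 36: σ(36) = 91; 91 ≥ 90.
Hence n = 36 is a counterexample.

n = 36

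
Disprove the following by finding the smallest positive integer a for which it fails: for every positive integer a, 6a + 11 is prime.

a = 4

We need the least positive integer a for which 6a + 11 is not prime.
For a = 1, 2, 3 the conclusion holds.
a = 4: 6a + 11 = 35 = 5 × 7, composite.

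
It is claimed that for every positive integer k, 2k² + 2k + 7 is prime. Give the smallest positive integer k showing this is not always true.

A counterexample is any positive integer k such that 2k² + 2k + 7 is not prime; we check each in order.
The first 5 eligible values, up to k = 5, all satisfy the conclusion.
k = 6: 2k² + 2k + 7 = 91 = 7 × 13, composite.
Thus k = 6 disproves the claim, and no smaller k works.

k = 6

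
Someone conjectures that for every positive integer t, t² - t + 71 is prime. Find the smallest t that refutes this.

t = 1: t² - t + 71 = 71, prime.
t = 2: t² - t + 71 = 73, prime.
t = 3: t² - t + 71 = 77 = 7 × 11, composite.

t = 3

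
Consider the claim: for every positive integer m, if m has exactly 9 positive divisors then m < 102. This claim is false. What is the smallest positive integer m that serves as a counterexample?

m = 196

For m = 36, 100 the conclusion holds.
m = 196: τ(196) = 9; 196 ≥ 102.
So m = 196 is the smallest counterexample.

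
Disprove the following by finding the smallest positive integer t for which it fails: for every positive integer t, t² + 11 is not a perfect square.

We need the least positive integer t for which t² + 11 is a perfect square.
t = 1: 1² + 11 = 12, not a perfect square.
t = 2: 2² + 11 = 15, not a perfect square.
t = 3: 3² + 11 = 20, not a perfect square.
t = 4: 4² + 11 = 27, not a perfect square.
t = 5: 5² + 11 = 36 = 6², a perfect square.
So t = 5 is the smallest counterexample.

t = 5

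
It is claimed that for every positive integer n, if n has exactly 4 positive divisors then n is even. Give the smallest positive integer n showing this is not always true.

We need the least positive integer n for which n has exactly 4 positive divisors but n is odd.
For n = 6, 8, 10, 14 the conclusion holds.
n = 15: divisors of 15: 1, 3, 5, 15; 15 is odd.
So n = 15 is the smallest counterexample.

n = 15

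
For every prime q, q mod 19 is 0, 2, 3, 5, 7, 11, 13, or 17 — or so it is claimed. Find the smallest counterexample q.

q = 23

A counterexample is any prime q such that the claim fails; we check each in order.
For q = 2, 3, 5, 7, 11, 13, 17, 19 the conclusion holds.
q = 23: 23 mod 19 = 4 — not in {0, 2, 3, 5, 7, 11, 13, 17}.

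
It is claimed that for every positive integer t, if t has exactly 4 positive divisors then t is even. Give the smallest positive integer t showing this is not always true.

t = 15

A counterexample is any positive integer t such that t has exactly 4 positive divisors but t is odd; we check each in order.
The first 4 eligible values, up to t = 14, all satisfy the conclusion.
t = 15: divisors of 15: 1, 3, 5, 15; 15 is odd.
So t = 15 is the smallest counterexample.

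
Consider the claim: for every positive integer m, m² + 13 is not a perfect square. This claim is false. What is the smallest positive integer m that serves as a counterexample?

A counterexample is any positive integer m such that m² + 13 is a perfect square; we check each in order.
For m = 1, 2, 3, 4, 5 the conclusion holds.
m = 6: 6² + 13 = 49 = 7², a perfect square.
So m = 6 is the smallest counterexample.

m = 6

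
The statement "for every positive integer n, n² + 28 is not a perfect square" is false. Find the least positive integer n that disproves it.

n = 6

We need the least positive integer n for which n² + 28 is a perfect square.
The first 5 eligible values, up to n = 5, all satisfy the conclusion.
n = 6: 6² + 28 = 64 = 8², a perfect square.
Thus n = 6 disproves the claim, and no smaller n works.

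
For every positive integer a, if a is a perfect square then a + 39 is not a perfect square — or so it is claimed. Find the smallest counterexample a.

a = 25

For a = 1, 4, 9, 16 the conclusion holds.
a = 25: 25 = 5² and 25 + 39 = 64 = 8².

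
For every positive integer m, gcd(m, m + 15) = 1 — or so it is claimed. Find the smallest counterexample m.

We need the least positive integer m for which gcd(m, m + 15) > 1.
For m = 1, 2 the conclusion holds.
m = 3: gcd(3, 18) = 3.

m = 3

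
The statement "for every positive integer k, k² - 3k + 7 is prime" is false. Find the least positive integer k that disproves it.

k = 6

A counterexample is any positive integer k such that k² - 3k + 7 is not prime; we check each in order.
For k = 1, 2, 3, 4, 5 the conclusion holds.
k = 6: k² - 3k + 7 = 25 = 5 × 5, composite.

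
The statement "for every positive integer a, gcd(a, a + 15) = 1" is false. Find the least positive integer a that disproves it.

We need the least positive integer a for which gcd(a, a + 15) > 1.
a = 1: gcd(1, 16) = 1.
a = 2: gcd(2, 17) = 1.
a = 3: gcd(3, 18) = 3.

a = 3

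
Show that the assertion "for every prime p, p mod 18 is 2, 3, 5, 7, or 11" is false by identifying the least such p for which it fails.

p = 13

We need the least prime p for which the claim fails.
For p = 2, 3, 5, 7, 11 the conclusion holds.
p = 13: 13 mod 18 = 13 — not in {2, 3, 5, 7, 11}.
Thus p = 13 disproves the claim, and no smaller p works.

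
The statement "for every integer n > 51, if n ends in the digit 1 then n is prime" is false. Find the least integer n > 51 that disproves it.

n = 81

n = 61: 61 ends in 1 and is prime.
n = 71: 71 ends in 1 and is prime.
n = 81: 81 ends in 1; 81 = 3 × 27, composite.
Hence n = 81 is a counterexample.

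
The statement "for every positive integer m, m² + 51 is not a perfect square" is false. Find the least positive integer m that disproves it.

We need the least positive integer m for which m² + 51 is a perfect square.
For m = 1, 2, 3, 4, 5, 6 the conclusion holds.
m = 7: 7² + 51 = 100 = 10², a perfect square.

m = 7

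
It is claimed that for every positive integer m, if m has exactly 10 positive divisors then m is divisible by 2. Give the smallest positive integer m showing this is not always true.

m = 405

A counterexample is any positive integer m such that m has exactly 10 positive divisors but m is not divisible by 2; we check each in order.
The first 9 eligible values, up to m = 368, all satisfy the conclusion.
m = 405: τ(405) = 10; 405 mod 2 = 1.
Thus m = 405 disproves the claim, and no smaller m works.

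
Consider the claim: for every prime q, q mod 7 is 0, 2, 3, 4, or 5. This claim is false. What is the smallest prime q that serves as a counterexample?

We need the least prime q for which the claim fails.
The first 5 eligible values, up to q = 11, all satisfy the conclusion.
q = 13: 13 mod 7 = 6 — not in {0, 2, 3, 4, 5}.

q = 13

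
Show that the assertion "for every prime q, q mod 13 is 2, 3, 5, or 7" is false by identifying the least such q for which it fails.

q = 2: 2 mod 13 = 2.
q = 3: 3 mod 13 = 3.
q = 5: 5 mod 13 = 5.
q = 7: 7 mod 13 = 7.
q = 11: 11 mod 13 = 11 — not in {2, 3, 5, 7}.
Hence q = 11 is a counterexample.

q = 11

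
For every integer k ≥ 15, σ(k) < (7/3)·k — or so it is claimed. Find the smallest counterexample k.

Check each integer k ≥ 15 in order until the claim fails.
For k = 15, 16, 17, 18, 19, 20, 21, 22, 23 the conclusion holds.
k = 24: σ(24) = 60; 60 ≥ 56.

k = 24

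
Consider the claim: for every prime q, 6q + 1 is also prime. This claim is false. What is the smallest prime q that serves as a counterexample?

q = 19

Check each prime q in order until 6q + 1 is not prime.
q = 2: 6q + 1 = 13, prime.
q = 3: 6q + 1 = 19, prime.
q = 5: 6q + 1 = 31, prime.
q = 7: 6q + 1 = 43, prime.
q = 11: 6q + 1 = 67, prime.
q = 13: 6q + 1 = 79, prime.
q = 17: 6q + 1 = 103, prime.
q = 19: 6q + 1 = 115 = 5 × 23, not prime.
Thus q = 19 disproves the claim, and no smaller q works.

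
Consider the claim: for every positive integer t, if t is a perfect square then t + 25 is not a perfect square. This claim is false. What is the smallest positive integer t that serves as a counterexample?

t = 144

We need the least positive integer t for which t is a perfect square but t + 25 is a perfect square.
For t = 1, 4, 9, 16, …, 81, 100, 121 the conclusion holds.
t = 144: 144 = 12² and 144 + 25 = 169 = 13².
Hence t = 144 is a counterexample.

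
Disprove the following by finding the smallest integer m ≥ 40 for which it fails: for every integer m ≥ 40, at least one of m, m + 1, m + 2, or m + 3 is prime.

We need the least integer m ≥ 40 for which m, m + 1, m + 2, m + 3 are all composite.
The first 8 eligible values, up to m = 47, all satisfy the conclusion.
m = 48: 48 = 2 × 24; 49 = 7 × 7; 50 = 2 × 25; 51 = 3 × 17 — all composite.

m = 48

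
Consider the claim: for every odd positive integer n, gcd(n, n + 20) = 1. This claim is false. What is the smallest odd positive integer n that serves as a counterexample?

We need the least odd positive integer n for which gcd(n, n + 20) > 1.
n = 1: gcd(1, 21) = 1.
n = 3: gcd(3, 23) = 1.
n = 5: gcd(5, 25) = 5.
Hence n = 5 is a counterexample.

n = 5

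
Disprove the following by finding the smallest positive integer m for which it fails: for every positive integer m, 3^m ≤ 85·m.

A counterexample is any positive integer m such that 3^m > 85·m; we check each in order.
For m = 1, 2, 3, 4, 5 the conclusion holds.
m = 6: 3^m = 729 and 85·m = 510, so 729 > 510.

m = 6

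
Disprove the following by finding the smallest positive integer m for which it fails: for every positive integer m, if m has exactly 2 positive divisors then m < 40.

A counterexample is any positive integer m such that m has exactly 2 positive divisors but the claim fails; we check each in order.
For m = 2, 3, 5, 7, …, 29, 31, 37 the conclusion holds.
m = 41: τ(41) = 2; 41 ≥ 40.
Thus m = 41 disproves the claim, and no smaller m works.

m = 41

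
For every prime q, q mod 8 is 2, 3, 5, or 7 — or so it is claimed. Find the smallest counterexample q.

Check each prime q in order until the claim fails.
For q = 2, 3, 5, 7, 11, 13 the conclusion holds.
q = 17: 17 mod 8 = 1 — not in {2, 3, 5, 7}.

q = 17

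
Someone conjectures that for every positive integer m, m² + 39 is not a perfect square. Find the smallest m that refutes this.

m = 5

m = 1: 1² + 39 = 40, not a perfect square.
m = 2: 2² + 39 = 43, not a perfect square.
m = 3: 3² + 39 = 48, not a perfect square.
m = 4: 4² + 39 = 55, not a perfect square.
m = 5: 5² + 39 = 64 = 8², a perfect square.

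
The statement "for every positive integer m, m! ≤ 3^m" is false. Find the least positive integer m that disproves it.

The first 6 eligible values, up to m = 6, all satisfy the conclusion.
m = 7: m! = 5040 and 3^m = 2187, so 5040 > 2187.

m = 7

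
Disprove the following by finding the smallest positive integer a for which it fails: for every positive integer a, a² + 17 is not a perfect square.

a = 8

Check each positive integer a in order until a² + 17 is a perfect square.
a = 1: 1² + 17 = 18, not a perfect square.
a = 2: 2² + 17 = 21, not a perfect square.
a = 3: 3² + 17 = 26, not a perfect square.
a = 4: 4² + 17 = 33, not a perfect square.
a = 5: 5² + 17 = 42, not a perfect square.
a = 6: 6² + 17 = 53, not a perfect square.
a = 7: 7² + 17 = 66, not a perfect square.
a = 8: 8² + 17 = 81 = 9², a perfect square.
So a = 8 is the smallest counterexample.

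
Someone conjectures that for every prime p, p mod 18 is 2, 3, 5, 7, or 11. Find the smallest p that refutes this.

p = 13

p = 2: 2 mod 18 = 2.
p = 3: 3 mod 18 = 3.
p = 5: 5 mod 18 = 5.
p = 7: 7 mod 18 = 7.
p = 11: 11 mod 18 = 11.
p = 13: 13 mod 18 = 13 — not in {2, 3, 5, 7, 11}.
Hence p = 13 is a counterexample.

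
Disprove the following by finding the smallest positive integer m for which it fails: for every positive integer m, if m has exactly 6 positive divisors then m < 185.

m = 188

Check each positive integer m in order until m has exactly 6 positive divisors but the claim fails.
For m = 12, 18, 20, 28, …, 171, 172, 175 the conclusion holds.
m = 188: τ(188) = 6; 188 ≥ 185.
Hence m = 188 is a counterexample.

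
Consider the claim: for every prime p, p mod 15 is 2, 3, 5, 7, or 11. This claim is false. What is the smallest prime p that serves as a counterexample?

p = 13

Check each prime p in order until the claim fails.
For p = 2, 3, 5, 7, 11 the conclusion holds.
p = 13: 13 mod 15 = 13 — not in {2, 3, 5, 7, 11}.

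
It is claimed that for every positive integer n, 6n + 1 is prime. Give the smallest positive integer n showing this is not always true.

n = 4

For n = 1, 2, 3 the conclusion holds.
n = 4: 6n + 1 = 25 = 5 × 5, composite.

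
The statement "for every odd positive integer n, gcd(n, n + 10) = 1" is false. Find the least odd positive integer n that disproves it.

n = 5

For n = 1, 3 the conclusion holds.
n = 5: gcd(5, 15) = 5.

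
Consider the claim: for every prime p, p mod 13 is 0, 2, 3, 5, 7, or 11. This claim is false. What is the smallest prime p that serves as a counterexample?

p = 17

We need the least prime p for which the claim fails.
The first 6 eligible values, up to p = 13, all satisfy the conclusion.
p = 17: 17 mod 13 = 4 — not in {0, 2, 3, 5, 7, 11}.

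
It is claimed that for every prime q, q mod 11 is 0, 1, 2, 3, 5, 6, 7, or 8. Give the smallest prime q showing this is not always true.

q = 31

For q = 2, 3, 5, 7, 11, 13, 17, 19, 23, 29 the conclusion holds.
q = 31: 31 mod 11 = 9 — not in {0, 1, 2, 3, 5, 6, 7, 8}.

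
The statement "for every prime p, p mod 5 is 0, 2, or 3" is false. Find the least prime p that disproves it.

A counterexample is any prime p such that the claim fails; we check each in order.
For p = 2, 3, 5, 7 the conclusion holds.
p = 11: 11 mod 5 = 1 — not in {0, 2, 3}.

p = 11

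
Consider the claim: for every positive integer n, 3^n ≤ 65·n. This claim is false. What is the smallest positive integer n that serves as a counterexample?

n = 1: 3^n = 3 and 65·n = 65, so 3 ≤ 65.
n = 2: 3^n = 9 and 65·n = 130, so 9 ≤ 130.
n = 3: 3^n = 27 and 65·n = 195, so 27 ≤ 195.
n = 4: 3^n = 81 and 65·n = 260, so 81 ≤ 260.
n = 5: 3^n = 243 and 65·n = 325, so 243 ≤ 325.
n = 6: 3^n = 729 and 65·n = 390, so 729 > 390.

n = 6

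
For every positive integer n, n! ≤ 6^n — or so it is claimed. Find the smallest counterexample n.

We need the least positive integer n for which n! > 6^n.
For n = 1, 2, 3, 4, …, 11, 12, 13 the conclusion holds.
n = 14: n! = 87178291200 and 6^n = 78364164096, so 87178291200 > 78364164096.
Thus n = 14 disproves the claim, and no smaller n works.

n = 14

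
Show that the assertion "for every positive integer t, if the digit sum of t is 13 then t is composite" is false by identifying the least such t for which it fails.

t = 67

Check each positive integer t in order until the digit sum of t is 13 but t is prime.
t = 49: digit sum 13; 49 is composite.
t = 58: digit sum 13; 58 is composite.
t = 67: digit sum 13; 67 is prime, not composite.
So t = 67 is the smallest counterexample.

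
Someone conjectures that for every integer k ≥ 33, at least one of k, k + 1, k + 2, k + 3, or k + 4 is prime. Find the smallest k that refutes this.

A counterexample is any integer k ≥ 33 such that k, k + 1, k + 2, k + 3, k + 4 are all composite; we check each in order.
For k = 33, 34, 35, 36, …, 45, 46, 47 the conclusion holds.
k = 48: 48 = 2 × 24; 49 = 7 × 7; 50 = 2 × 25; 51 = 3 × 17; 52 = 2 × 26 — all composite.

k = 48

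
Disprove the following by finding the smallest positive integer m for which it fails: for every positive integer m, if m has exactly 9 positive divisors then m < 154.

m = 196

We need the least positive integer m for which m has exactly 9 positive divisors but the claim fails.
For m = 36, 100 the conclusion holds.
m = 196: τ(196) = 9; 196 ≥ 154.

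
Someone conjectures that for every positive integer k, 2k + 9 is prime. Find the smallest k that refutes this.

A counterexample is any positive integer k such that 2k + 9 is not prime; we check each in order.
k = 1: 2k + 9 = 11, prime.
k = 2: 2k + 9 = 13, prime.
k = 3: 2k + 9 = 15 = 3 × 5, composite.

k = 3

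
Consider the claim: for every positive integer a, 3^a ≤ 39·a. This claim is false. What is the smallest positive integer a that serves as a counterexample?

a = 5

We need the least positive integer a for which 3^a > 39·a.
The first 4 eligible values, up to a = 4, all satisfy the conclusion.
a = 5: 3^a = 243 and 39·a = 195, so 243 > 195.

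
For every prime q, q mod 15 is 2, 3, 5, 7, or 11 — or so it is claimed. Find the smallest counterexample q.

q = 13

A counterexample is any prime q such that the claim fails; we check each in order.
For q = 2, 3, 5, 7, 11 the conclusion holds.
q = 13: 13 mod 15 = 13 — not in {2, 3, 5, 7, 11}.
Thus q = 13 disproves the claim, and no smaller q works.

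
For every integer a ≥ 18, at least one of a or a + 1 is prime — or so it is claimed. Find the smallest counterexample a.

a = 20

A counterexample is any integer a ≥ 18 such that a, a + 1 are both composite; we check each in order.
For a = 18, 19 the conclusion holds.
a = 20: 20 = 2 × 10; 21 = 3 × 7 — both composite.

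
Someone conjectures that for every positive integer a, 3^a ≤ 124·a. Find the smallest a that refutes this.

Check each positive integer a in order until 3^a > 124·a.
a = 1: 3^a = 3 and 124·a = 124, so 3 ≤ 124.
a = 2: 3^a = 9 and 124·a = 248, so 9 ≤ 248.
a = 3: 3^a = 27 and 124·a = 372, so 27 ≤ 372.
a = 4: 3^a = 81 and 124·a = 496, so 81 ≤ 496.
a = 5: 3^a = 243 and 124·a = 620, so 243 ≤ 620.
a = 6: 3^a = 729 and 124·a = 744, so 729 ≤ 744.
a = 7: 3^a = 2187 and 124·a = 868, so 2187 > 868.
Hence a = 7 is a counterexample.

a = 7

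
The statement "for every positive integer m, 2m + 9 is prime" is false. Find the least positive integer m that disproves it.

m = 3

A counterexample is any positive integer m such that 2m + 9 is not prime; we check each in order.
For m = 1, 2 the conclusion holds.
m = 3: 2m + 9 = 15 = 3 × 5, composite.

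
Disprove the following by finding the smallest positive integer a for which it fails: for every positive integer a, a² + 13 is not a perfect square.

A counterexample is any positive integer a such that a² + 13 is a perfect square; we check each in order.
The first 5 eligible values, up to a = 5, all satisfy the conclusion.
a = 6: 6² + 13 = 49 = 7², a perfect square.
Hence a = 6 is a counterexample.

a = 6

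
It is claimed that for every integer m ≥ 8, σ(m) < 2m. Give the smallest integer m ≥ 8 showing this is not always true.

A counterexample is any integer m ≥ 8 such that the claim fails; we check each in order.
m = 8: σ(8) = 15; 15 < 16.
m = 9: σ(9) = 13; 13 < 18.
m = 10: σ(10) = 18; 18 < 20.
m = 11: σ(11) = 12; 12 < 22.
m = 12: σ(12) = 28; 28 ≥ 24.

m = 12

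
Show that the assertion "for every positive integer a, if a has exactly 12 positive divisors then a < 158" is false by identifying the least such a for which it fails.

Check each positive integer a in order until a has exactly 12 positive divisors but the claim fails.
For a = 60, 72, 84, 90, …, 140, 150, 156 the conclusion holds.
a = 160: τ(160) = 12; 160 ≥ 158.
Hence a = 160 is a counterexample.

a = 160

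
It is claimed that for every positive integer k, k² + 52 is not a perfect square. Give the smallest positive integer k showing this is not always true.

A counterexample is any positive integer k such that k² + 52 is a perfect square; we check each in order.
For k = 1, 2, 3, 4, …, 9, 10, 11 the conclusion holds.
k = 12: 12² + 52 = 196 = 14², a perfect square.
Thus k = 12 disproves the claim, and no smaller k works.

k = 12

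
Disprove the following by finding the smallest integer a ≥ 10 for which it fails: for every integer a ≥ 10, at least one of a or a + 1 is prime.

a = 14

A counterexample is any integer a ≥ 10 such that a, a + 1 are both composite; we check each in order.
For a = 10, 11, 12, 13 the conclusion holds.
a = 14: 14 = 2 × 7; 15 = 3 × 5 — both composite.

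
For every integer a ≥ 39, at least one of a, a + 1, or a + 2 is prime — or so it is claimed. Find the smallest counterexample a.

The first 5 eligible values, up to a = 43, all satisfy the conclusion.
a = 44: 44 = 2 × 22; 45 = 3 × 15; 46 = 2 × 23 — all composite.
Hence a = 44 is a counterexample.

a = 44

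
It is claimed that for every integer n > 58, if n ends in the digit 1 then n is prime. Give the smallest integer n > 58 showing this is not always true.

n = 81

Check each integer n > 58 in order until n ends in the digit 1 but n is not prime.
n = 61: 61 ends in 1 and is prime.
n = 71: 71 ends in 1 and is prime.
n = 81: 81 ends in 1; 81 = 3 × 27, composite.
So n = 81 is the smallest counterexample.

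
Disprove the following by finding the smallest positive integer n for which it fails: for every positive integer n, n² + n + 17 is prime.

n = 16

Check each positive integer n in order until n² + n + 17 is not prime.
For n = 1, 2, 3, 4, …, 13, 14, 15 the conclusion holds.
n = 16: n² + n + 17 = 289 = 17 × 17, composite.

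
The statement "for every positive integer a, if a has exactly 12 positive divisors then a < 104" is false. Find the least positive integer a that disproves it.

a = 108

A counterexample is any positive integer a such that a has exactly 12 positive divisors but the claim fails; we check each in order.
a = 60: τ(60) = 12; 60 < 104.
a = 72: τ(72) = 12; 72 < 104.
a = 84: τ(84) = 12; 84 < 104.
a = 90: τ(90) = 12; 90 < 104.
a = 96: τ(96) = 12; 96 < 104.
a = 108: τ(108) = 12; 108 ≥ 104.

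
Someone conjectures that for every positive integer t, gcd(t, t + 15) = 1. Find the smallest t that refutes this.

A counterexample is any positive integer t such that gcd(t, t + 15) > 1; we check each in order.
t = 1: gcd(1, 16) = 1.
t = 2: gcd(2, 17) = 1.
t = 3: gcd(3, 18) = 3.
Hence t = 3 is a counterexample.

t = 3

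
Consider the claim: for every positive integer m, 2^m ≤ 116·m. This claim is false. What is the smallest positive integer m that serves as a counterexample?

m = 11

Check each positive integer m in order until 2^m > 116·m.
The first 10 eligible values, up to m = 10, all satisfy the conclusion.
m = 11: 2^m = 2048 and 116·m = 1276, so 2048 > 1276.
Thus m = 11 disproves the claim, and no smaller m works.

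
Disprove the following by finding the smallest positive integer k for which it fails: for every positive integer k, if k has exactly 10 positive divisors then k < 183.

We need the least positive integer k for which k has exactly 10 positive divisors but the claim fails.
k = 48: τ(48) = 10; 48 < 183.
k = 80: τ(80) = 10; 80 < 183.
k = 112: τ(112) = 10; 112 < 183.
k = 162: τ(162) = 10; 162 < 183.
k = 176: τ(176) = 10; 176 < 183.
k = 208: τ(208) = 10; 208 ≥ 183.

k = 208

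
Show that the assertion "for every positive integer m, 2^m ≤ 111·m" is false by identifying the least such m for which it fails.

m = 11

Check each positive integer m in order until 2^m > 111·m.
The first 10 eligible values, up to m = 10, all satisfy the conclusion.
m = 11: 2^m = 2048 and 111·m = 1221, so 2048 > 1221.
Thus m = 11 disproves the claim, and no smaller m works.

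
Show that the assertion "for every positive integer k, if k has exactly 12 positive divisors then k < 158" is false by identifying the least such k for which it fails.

k = 160

For k = 60, 72, 84, 90, …, 140, 150, 156 the conclusion holds.
k = 160: τ(160) = 12; 160 ≥ 158.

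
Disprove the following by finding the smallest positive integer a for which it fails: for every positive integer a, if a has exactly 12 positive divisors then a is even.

Check each positive integer a in order until a has exactly 12 positive divisors but a is odd.
The first 24 eligible values, up to a = 308, all satisfy the conclusion.
a = 315: divisors of 315: 12 divisors; 315 is odd.
Hence a = 315 is a counterexample.

a = 315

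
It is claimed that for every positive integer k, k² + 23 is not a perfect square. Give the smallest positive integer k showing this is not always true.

The first 10 eligible values, up to k = 10, all satisfy the conclusion.
k = 11: 11² + 23 = 144 = 12², a perfect square.
Hence k = 11 is a counterexample.

k = 11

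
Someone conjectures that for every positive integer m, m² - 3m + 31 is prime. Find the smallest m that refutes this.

Check each positive integer m in order until m² - 3m + 31 is not prime.
m = 1: m² - 3m + 31 = 29, prime.
m = 2: m² - 3m + 31 = 29, prime.
m = 3: m² - 3m + 31 = 31, prime.
m = 4: m² - 3m + 31 = 35 = 5 × 7, composite.

m = 4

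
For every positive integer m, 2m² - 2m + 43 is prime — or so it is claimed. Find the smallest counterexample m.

m = 3

For m = 1, 2 the conclusion holds.
m = 3: 2m² - 2m + 43 = 55 = 5 × 11, composite.
So m = 3 is the smallest counterexample.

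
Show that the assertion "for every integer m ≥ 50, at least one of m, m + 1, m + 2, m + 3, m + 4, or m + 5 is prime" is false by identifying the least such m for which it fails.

m = 90

We need the least integer m ≥ 50 for which m, m + 1, m + 2, m + 3, m + 4, m + 5 are all composite.
The first 40 eligible values, up to m = 89, all satisfy the conclusion.
m = 90: 90 = 2 × 45; 91 = 7 × 13; 92 = 2 × 46; 93 = 3 × 31; 94 = 2 × 47; 95 = 5 × 19 — all composite.
So m = 90 is the smallest counterexample.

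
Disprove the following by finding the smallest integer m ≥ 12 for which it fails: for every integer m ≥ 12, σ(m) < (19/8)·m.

Check each integer m ≥ 12 in order until the claim fails.
The first 12 eligible values, up to m = 23, all satisfy the conclusion.
m = 24: σ(24) = 60; 60 ≥ 57.
Thus m = 24 disproves the claim, and no smaller m works.

m = 24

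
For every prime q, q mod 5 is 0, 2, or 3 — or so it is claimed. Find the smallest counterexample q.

The first 4 eligible values, up to q = 7, all satisfy the conclusion.
q = 11: 11 mod 5 = 1 — not in {0, 2, 3}.
Thus q = 11 disproves the claim, and no smaller q works.

q = 11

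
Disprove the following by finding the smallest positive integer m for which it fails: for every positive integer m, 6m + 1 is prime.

m = 4

For m = 1, 2, 3 the conclusion holds.
m = 4: 6m + 1 = 25 = 5 × 5, composite.
Hence m = 4 is a counterexample.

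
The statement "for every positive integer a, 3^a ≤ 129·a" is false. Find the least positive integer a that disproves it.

a = 7

A counterexample is any positive integer a such that 3^a > 129·a; we check each in order.
a = 1: 3^a = 3 and 129·a = 129, so 3 ≤ 129.
a = 2: 3^a = 9 and 129·a = 258, so 9 ≤ 258.
a = 3: 3^a = 27 and 129·a = 387, so 27 ≤ 387.
a = 4: 3^a = 81 and 129·a = 516, so 81 ≤ 516.
a = 5: 3^a = 243 and 129·a = 645, so 243 ≤ 645.
a = 6: 3^a = 729 and 129·a = 774, so 729 ≤ 774.
a = 7: 3^a = 2187 and 129·a = 903, so 2187 > 903.
Hence a = 7 is a counterexample.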